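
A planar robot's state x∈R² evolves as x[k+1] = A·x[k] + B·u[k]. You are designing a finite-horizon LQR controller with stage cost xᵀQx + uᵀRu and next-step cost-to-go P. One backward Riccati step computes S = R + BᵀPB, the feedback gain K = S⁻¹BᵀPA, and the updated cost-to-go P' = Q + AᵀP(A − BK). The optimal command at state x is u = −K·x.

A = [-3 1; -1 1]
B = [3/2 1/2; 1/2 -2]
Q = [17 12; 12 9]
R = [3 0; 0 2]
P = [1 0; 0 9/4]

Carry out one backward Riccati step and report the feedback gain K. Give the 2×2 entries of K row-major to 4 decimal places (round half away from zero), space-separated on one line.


BᵀP = [1.5000 1.1250; 0.5000 -4.5000]
S = R + BᵀPB = [3 0; 0 2] + [2.8125 -1.5000; -1.5000 9.2500] = [5.8125 -1.5000; -1.5000 11.2500]
BᵀPA = [-5.6250 2.6250; 3.0000 -4.0000]
K = S⁻¹·BᵀPA = [-0.9310 0.3727; 0.1425 -0.3059]
A−BK = [-1.6748 0.5939; -0.2494 0.2019]
AᵀP(A−BK) = [5.5857 -2.2361; -2.2361 1.0483]
P' = Q + AᵀP(A−BK) = [22.5857 9.7639; 9.7639 10.0483]
tr(P') = 32.6340

-0.9310 0.3727 0.1425 -0.3059


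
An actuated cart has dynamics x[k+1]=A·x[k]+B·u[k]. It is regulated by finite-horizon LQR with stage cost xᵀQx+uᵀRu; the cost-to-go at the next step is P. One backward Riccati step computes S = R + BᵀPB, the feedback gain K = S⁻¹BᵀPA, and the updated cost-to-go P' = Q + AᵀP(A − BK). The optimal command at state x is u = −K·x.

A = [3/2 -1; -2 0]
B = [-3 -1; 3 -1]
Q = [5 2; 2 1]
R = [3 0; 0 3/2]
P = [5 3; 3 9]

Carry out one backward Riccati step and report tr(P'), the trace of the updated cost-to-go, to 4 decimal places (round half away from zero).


7.4931

BᵀP = [-6.0000 18.0000; -8.0000 -12.0000]
S = R + BᵀPB = [3 0; 0 3/2] + [72.0000 -12.0000; -12.0000 20.0000] = [75.0000 -12.0000; -12.0000 21.5000]
BᵀPA = [-45.0000 6.0000; 12.0000 8.0000]
K = S⁻¹·BᵀPA = [-0.5608 0.1532; 0.2451 0.4576]
A−BK = [0.0628 -0.0827; -0.0725 -0.0020]
AᵀP(A−BK) = [1.0733 -0.0965; -0.0965 0.4198]
P' = Q + AᵀP(A−BK) = [6.0733 1.9035; 1.9035 1.4198]
tr(P') = 7.4931


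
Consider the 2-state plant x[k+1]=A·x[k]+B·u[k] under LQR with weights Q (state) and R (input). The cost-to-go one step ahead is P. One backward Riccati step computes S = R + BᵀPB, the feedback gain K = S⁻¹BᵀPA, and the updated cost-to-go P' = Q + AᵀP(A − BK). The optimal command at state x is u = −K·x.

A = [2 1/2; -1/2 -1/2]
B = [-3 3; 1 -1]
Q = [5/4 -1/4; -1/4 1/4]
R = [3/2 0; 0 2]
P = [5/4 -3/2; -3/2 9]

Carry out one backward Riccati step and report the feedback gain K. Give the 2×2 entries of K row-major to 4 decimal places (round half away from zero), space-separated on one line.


BᵀP = [-5.2500 13.5000; 5.2500 -13.5000]
S = R + BᵀPB = [3/2 0; 0 2] + [29.2500 -29.2500; -29.2500 29.2500] = [30.7500 -29.2500; -29.2500 31.2500]
BᵀPA = [-17.2500 -9.3750; 17.2500 9.3750]
K = S⁻¹·BᵀPA = [-0.3274 -0.1779; 0.2456 0.1335]
A−BK = [0.2811 -0.4342; 0.0730 -0.1886]
AᵀP(A−BK) = [0.3665 0.0036; 0.0036 0.3932]
P' = Q + AᵀP(A−BK) = [1.6165 -0.2464; -0.2464 0.6432]
tr(P') = 2.2598

-0.3274 -0.1779 0.2456 0.1335


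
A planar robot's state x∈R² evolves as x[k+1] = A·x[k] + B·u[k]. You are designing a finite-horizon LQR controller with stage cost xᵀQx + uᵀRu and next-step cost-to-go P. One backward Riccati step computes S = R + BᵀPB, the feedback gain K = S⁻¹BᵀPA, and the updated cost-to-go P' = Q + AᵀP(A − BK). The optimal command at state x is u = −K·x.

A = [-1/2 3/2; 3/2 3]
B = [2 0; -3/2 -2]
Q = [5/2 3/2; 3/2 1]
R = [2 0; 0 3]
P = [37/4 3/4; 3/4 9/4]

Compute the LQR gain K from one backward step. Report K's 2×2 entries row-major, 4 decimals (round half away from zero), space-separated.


BᵀP = [17.3750 -1.8750; -1.5000 -4.5000]
S = R + BᵀPB = [2 0; 0 3] + [37.5625 3.7500; 3.7500 9.0000] = [39.5625 3.7500; 3.7500 12.0000]
BᵀPA = [-11.5000 20.4375; -6.0000 -15.7500]
K = S⁻¹·BᵀPA = [-0.2507 0.6606; -0.4217 -1.5189]
A−BK = [0.0014 0.1789; 0.2806 0.9530]
AᵀP(A−BK) = [0.8369 2.2329; 2.2329 10.3892]
P' = Q + AᵀP(A−BK) = [3.3369 3.7329; 3.7329 11.3892]
tr(P') = 14.7261

-0.2507 0.6606 -0.4217 -1.5189


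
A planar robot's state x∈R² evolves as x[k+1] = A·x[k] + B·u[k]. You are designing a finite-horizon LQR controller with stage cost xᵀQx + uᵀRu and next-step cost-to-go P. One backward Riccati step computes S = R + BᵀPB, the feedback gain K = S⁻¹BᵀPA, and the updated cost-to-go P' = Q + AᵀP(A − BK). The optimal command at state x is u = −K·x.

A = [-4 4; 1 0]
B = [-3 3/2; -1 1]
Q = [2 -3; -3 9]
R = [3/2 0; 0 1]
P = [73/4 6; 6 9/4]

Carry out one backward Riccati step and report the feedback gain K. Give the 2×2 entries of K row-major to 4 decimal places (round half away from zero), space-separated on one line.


BᵀP = [-60.7500 -20.2500; 33.3750 11.2500]
S = R + BᵀPB = [3/2 0; 0 1] + [202.5000 -111.3750; -111.3750 61.3125] = [204.0000 -111.3750; -111.3750 62.3125]
BᵀPA = [222.7500 -243.0000; -122.2500 133.5000]
K = S⁻¹·BᵀPA = [0.8606 -0.8894; -0.4237 0.5527]
A−BK = [-0.7827 0.5027; 2.2843 -1.4421]
AᵀP(A−BK) = [2.7562 -2.3126; -2.3126 2.0839]
P' = Q + AᵀP(A−BK) = [4.7562 -5.3126; -5.3126 11.0839]
tr(P') = 15.8401

0.8606 -0.8894 -0.4237 0.5527


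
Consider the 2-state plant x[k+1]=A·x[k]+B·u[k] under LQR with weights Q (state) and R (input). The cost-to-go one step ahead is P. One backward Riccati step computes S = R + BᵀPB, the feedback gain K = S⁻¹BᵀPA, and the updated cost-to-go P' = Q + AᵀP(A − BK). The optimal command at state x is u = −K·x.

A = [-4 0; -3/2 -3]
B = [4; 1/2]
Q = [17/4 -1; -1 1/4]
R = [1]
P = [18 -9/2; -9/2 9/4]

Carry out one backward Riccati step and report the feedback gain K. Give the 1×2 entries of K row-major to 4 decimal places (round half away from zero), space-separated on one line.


-0.9342 0.1864

BᵀP = [69.7500 -16.8750]
S = R + BᵀPB = [1] + [270.5625] = [271.5625]
BᵀPA = [-253.6875 50.6250]
K = S⁻¹·BᵀPA = [-0.9342 0.1864]
A−BK = [-0.2633 -0.7457; -1.0329 -3.0932]
AᵀP(A−BK) = [2.0734 3.4177; 3.4177 10.8124]
P' = Q + AᵀP(A−BK) = [6.3234 2.4177; 2.4177 11.0624]
tr(P') = 17.3858


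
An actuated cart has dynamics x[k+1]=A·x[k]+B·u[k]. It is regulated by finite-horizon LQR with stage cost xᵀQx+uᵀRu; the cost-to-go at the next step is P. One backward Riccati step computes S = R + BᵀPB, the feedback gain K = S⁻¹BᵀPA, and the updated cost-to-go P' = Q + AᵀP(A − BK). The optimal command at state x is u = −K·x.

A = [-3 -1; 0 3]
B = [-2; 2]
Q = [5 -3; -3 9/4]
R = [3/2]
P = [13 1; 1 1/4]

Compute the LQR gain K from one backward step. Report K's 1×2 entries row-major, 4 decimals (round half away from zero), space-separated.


1.5484 0.4194

BᵀP = [-24.0000 -1.5000]
S = R + BᵀPB = [3/2] + [45.0000] = [46.5000]
BᵀPA = [72.0000 19.5000]
K = S⁻¹·BᵀPA = [1.5484 0.4194]
A−BK = [0.0968 -0.1613; -3.0968 2.1613]
AᵀP(A−BK) = [5.5161 -0.1935; -0.1935 1.0726]
P' = Q + AᵀP(A−BK) = [10.5161 -3.1935; -3.1935 3.3226]
tr(P') = 13.8387


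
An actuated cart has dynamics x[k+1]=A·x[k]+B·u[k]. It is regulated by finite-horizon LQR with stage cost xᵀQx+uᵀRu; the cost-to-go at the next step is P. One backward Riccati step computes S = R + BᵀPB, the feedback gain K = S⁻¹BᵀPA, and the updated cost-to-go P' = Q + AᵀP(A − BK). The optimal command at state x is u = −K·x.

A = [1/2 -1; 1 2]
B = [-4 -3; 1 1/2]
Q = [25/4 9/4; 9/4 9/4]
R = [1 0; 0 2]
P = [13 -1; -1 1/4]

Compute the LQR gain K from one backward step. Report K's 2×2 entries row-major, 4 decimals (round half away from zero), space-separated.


BᵀP = [-53.0000 4.2500; -39.5000 3.1250]
S = R + BᵀPB = [1 0; 0 2] + [216.2500 161.1250; 161.1250 120.0625] = [217.2500 161.1250; 161.1250 122.0625]
BᵀPA = [-22.2500 61.5000; -16.6250 45.7500]
K = S⁻¹·BᵀPA = [-0.0668 0.2431; -0.0480 0.0539]
A−BK = [0.0887 0.1341; 1.0908 1.7299]
AᵀP(A−BK) = [0.2153 0.3053; 0.3053 0.5829]
P' = Q + AᵀP(A−BK) = [6.4653 2.5553; 2.5553 2.8329]
tr(P') = 9.2982

-0.0668 0.2431 -0.0480 0.0539


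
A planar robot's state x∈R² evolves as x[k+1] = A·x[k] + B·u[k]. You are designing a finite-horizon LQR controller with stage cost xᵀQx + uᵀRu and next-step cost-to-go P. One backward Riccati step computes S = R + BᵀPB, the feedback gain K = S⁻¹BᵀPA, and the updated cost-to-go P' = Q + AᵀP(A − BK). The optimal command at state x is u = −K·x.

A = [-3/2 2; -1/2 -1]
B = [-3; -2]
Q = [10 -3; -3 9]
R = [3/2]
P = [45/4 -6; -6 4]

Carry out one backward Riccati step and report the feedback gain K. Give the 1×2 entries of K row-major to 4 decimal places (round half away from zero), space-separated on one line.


BᵀP = [-21.7500 10.0000]
S = R + BᵀPB = [3/2] + [45.2500] = [46.7500]
BᵀPA = [27.6250 -53.5000]
K = S⁻¹·BᵀPA = [0.5909 -1.1444]
A−BK = [0.2727 -1.4332; 0.6818 -3.2888]
AᵀP(A−BK) = [0.9886 -3.1364; -3.1364 11.7754]
P' = Q + AᵀP(A−BK) = [10.9886 -6.1364; -6.1364 20.7754]
tr(P') = 31.7640

0.5909 -1.1444


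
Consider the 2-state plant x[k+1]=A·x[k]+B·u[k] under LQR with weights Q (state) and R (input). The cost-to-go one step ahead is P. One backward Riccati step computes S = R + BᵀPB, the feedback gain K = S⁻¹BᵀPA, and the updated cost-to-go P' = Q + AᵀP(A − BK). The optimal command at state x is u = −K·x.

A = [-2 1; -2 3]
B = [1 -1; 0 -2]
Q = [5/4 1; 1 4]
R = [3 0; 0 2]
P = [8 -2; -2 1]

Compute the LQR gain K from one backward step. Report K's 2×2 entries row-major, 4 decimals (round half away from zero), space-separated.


BᵀP = [8.0000 -2.0000; -4.0000 0.0000]
S = R + BᵀPB = [3 0; 0 2] + [8.0000 -4.0000; -4.0000 4.0000] = [11.0000 -4.0000; -4.0000 6.0000]
BᵀPA = [-12.0000 2.0000; 8.0000 -4.0000]
K = S⁻¹·BᵀPA = [-0.8000 -0.0800; 0.8000 -0.7200]
A−BK = [-0.4000 0.3600; -0.4000 1.5600]
AᵀP(A−BK) = [4.0000 -1.2000; -1.2000 2.2800]
P' = Q + AᵀP(A−BK) = [5.2500 -0.2000; -0.2000 6.2800]
tr(P') = 11.5300

-0.8000 -0.0800 0.8000 -0.7200


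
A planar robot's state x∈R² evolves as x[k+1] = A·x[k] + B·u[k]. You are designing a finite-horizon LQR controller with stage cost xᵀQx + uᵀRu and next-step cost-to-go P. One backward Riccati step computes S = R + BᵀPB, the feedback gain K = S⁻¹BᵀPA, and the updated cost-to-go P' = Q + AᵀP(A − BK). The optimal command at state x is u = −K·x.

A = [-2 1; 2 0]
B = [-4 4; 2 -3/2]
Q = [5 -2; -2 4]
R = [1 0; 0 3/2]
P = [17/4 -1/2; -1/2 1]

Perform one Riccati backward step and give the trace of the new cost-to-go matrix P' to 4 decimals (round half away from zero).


10.2766

BᵀP = [-18.0000 4.0000; 17.7500 -3.5000]
S = R + BᵀPB = [1 0; 0 3/2] + [80.0000 -78.0000; -78.0000 76.2500] = [81.0000 -78.0000; -78.0000 77.7500]
BᵀPA = [44.0000 -18.0000; -42.5000 17.7500]
K = S⁻¹·BᵀPA = [0.4959 -0.0702; -0.0491 0.1579]
A−BK = [0.1801 0.0877; 0.9345 0.3772]
AᵀP(A−BK) = [1.0924 0.2982; 0.2982 0.1842]
P' = Q + AᵀP(A−BK) = [6.0924 -1.7018; -1.7018 4.1842]
tr(P') = 10.2766


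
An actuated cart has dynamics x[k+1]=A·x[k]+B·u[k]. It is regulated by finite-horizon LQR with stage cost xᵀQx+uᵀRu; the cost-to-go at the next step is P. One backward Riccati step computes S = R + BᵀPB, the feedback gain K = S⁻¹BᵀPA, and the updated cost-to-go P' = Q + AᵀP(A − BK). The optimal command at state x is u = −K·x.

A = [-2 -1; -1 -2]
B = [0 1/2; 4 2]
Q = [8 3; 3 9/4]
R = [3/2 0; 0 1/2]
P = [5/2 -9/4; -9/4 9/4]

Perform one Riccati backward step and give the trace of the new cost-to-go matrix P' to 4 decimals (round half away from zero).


BᵀP = [-9.0000 9.0000; -3.2500 3.3750]
S = R + BᵀPB = [3/2 0; 0 1/2] + [36.0000 13.5000; 13.5000 5.1250] = [37.5000 13.5000; 13.5000 5.6250]
BᵀPA = [9.0000 -9.0000; 3.1250 -3.5000]
K = S⁻¹·BᵀPA = [0.2941 -0.1176; -0.1503 -0.3399]
A−BK = [-1.9248 -0.8301; -1.8758 -0.8497]
AᵀP(A−BK) = [1.0727 0.3709; 0.3709 0.2516]
P' = Q + AᵀP(A−BK) = [9.0727 3.3709; 3.3709 2.5016]
tr(P') = 11.5743

11.5743


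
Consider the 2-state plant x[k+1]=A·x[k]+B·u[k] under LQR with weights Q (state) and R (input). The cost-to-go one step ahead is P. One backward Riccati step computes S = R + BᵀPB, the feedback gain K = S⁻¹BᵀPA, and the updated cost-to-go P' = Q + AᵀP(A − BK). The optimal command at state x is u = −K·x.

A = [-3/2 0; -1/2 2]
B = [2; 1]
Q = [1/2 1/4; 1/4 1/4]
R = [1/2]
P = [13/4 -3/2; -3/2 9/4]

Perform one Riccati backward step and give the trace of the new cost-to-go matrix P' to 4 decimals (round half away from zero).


9.9375

BᵀP = [5.0000 -0.7500]
S = R + BᵀPB = [1/2] + [9.2500] = [9.7500]
BᵀPA = [-7.1250 -1.5000]
K = S⁻¹·BᵀPA = [-0.7308 -0.1538]
A−BK = [-0.0385 0.3077; 0.2308 2.1538]
AᵀP(A−BK) = [0.4183 1.1538; 1.1538 8.7692]
P' = Q + AᵀP(A−BK) = [0.9183 1.4038; 1.4038 9.0192]
tr(P') = 9.9375


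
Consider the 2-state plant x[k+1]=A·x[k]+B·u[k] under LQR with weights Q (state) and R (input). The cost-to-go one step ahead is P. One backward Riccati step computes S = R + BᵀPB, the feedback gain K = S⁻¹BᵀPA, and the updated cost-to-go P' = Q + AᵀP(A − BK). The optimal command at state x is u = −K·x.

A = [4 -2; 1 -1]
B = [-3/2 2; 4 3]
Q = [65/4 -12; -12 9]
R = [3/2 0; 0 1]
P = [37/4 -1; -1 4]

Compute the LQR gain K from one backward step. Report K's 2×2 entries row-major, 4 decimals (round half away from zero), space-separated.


-0.7832 0.3127 1.3729 -0.7458

BᵀP = [-17.8750 17.5000; 15.5000 10.0000]
S = R + BᵀPB = [3/2 0; 0 1] + [96.8125 16.7500; 16.7500 61.0000] = [98.3125 16.7500; 16.7500 62.0000]
BᵀPA = [-54.0000 18.2500; 72.0000 -41.0000]
K = S⁻¹·BᵀPA = [-0.7832 0.3127; 1.3729 -0.7458]
A−BK = [0.0795 -0.0394; 0.0141 -0.0135]
AᵀP(A−BK) = [2.8618 -1.4193; -1.4193 0.7169]
P' = Q + AᵀP(A−BK) = [19.1118 -13.4193; -13.4193 9.7169]
tr(P') = 28.8287


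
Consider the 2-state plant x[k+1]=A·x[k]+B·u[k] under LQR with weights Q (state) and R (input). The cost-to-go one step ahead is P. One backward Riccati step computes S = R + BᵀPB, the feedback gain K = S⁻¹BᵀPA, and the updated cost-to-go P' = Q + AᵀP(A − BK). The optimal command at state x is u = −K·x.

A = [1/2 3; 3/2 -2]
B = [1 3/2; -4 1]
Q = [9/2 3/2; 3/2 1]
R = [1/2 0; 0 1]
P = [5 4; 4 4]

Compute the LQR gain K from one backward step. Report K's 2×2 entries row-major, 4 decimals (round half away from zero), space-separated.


-0.2934 0.6434 0.4385 1.1624

BᵀP = [-11.0000 -12.0000; 11.5000 10.0000]
S = R + BᵀPB = [1/2 0; 0 1] + [37.0000 -28.5000; -28.5000 27.2500] = [37.5000 -28.5000; -28.5000 28.2500]
BᵀPA = [-23.5000 -9.0000; 20.7500 14.5000]
K = S⁻¹·BᵀPA = [-0.2934 0.6434; 0.4385 1.1624]
A−BK = [0.1356 0.6131; -0.1120 -0.5888]
AᵀP(A−BK) = [0.2559 0.5008; 0.5008 1.9363]
P' = Q + AᵀP(A−BK) = [4.7559 2.0008; 2.0008 2.9363]
tr(P') = 7.6922


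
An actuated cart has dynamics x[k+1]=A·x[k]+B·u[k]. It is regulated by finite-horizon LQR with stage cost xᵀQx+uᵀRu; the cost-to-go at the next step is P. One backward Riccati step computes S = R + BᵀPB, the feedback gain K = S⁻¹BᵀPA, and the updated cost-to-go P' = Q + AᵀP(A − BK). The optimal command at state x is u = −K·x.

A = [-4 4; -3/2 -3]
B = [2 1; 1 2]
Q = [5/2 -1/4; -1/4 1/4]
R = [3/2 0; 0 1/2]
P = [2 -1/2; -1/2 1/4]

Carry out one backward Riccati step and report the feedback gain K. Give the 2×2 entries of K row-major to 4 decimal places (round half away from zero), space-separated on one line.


BᵀP = [3.5000 -0.7500; 1.0000 0.0000]
S = R + BᵀPB = [3/2 0; 0 1/2] + [6.2500 2.0000; 2.0000 1.0000] = [7.7500 2.0000; 2.0000 1.5000]
BᵀPA = [-12.8750 16.2500; -4.0000 4.0000]
K = S⁻¹·BᵀPA = [-1.4836 2.1475; -0.6885 -0.1967]
A−BK = [-0.3443 -0.0984; 1.3607 -4.7541]
AᵀP(A−BK) = [4.7070 -7.0123; -7.0123 12.1393]
P' = Q + AᵀP(A−BK) = [7.2070 -7.2623; -7.2623 12.3893]
tr(P') = 19.5963

-1.4836 2.1475 -0.6885 -0.1967


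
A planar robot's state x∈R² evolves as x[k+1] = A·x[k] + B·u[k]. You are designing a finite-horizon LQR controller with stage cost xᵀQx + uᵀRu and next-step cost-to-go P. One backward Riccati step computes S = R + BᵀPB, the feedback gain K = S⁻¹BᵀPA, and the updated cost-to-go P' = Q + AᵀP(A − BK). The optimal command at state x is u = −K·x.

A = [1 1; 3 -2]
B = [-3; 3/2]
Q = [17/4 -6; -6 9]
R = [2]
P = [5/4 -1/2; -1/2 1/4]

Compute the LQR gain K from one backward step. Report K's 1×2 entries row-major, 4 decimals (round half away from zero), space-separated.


0.0614 -0.4505

BᵀP = [-4.5000 1.8750]
S = R + BᵀPB = [2] + [16.3125] = [18.3125]
BᵀPA = [1.1250 -8.2500]
K = S⁻¹·BᵀPA = [0.0614 -0.4505]
A−BK = [1.1843 -0.3515; 2.9078 -1.3242]
AᵀP(A−BK) = [0.4309 -0.2432; -0.2432 0.5333]
P' = Q + AᵀP(A−BK) = [4.6809 -6.2432; -6.2432 9.5333]
tr(P') = 14.2142


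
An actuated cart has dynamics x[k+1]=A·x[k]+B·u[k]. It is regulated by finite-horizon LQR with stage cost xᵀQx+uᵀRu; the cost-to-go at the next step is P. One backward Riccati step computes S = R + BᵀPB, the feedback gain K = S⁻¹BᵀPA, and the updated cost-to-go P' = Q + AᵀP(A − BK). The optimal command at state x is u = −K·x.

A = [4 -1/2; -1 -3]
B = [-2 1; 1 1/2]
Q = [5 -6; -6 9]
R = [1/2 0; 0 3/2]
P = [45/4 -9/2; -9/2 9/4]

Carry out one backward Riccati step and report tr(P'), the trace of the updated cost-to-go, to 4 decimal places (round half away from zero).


BᵀP = [-27.0000 11.2500; 9.0000 -3.3750]
S = R + BᵀPB = [1/2 0; 0 3/2] + [65.2500 -21.3750; -21.3750 7.3125] = [65.7500 -21.3750; -21.3750 8.8125]
BᵀPA = [-119.2500 -20.2500; 39.3750 5.6250]
K = S⁻¹·BᵀPA = [-1.7077 -0.4751; 0.3259 -0.5142]
A−BK = [0.2586 -0.9361; 0.5448 -2.2678]
AᵀP(A−BK) = [1.7697 -0.4149; -0.4149 2.8332]
P' = Q + AᵀP(A−BK) = [6.7697 -6.4149; -6.4149 11.8332]
tr(P') = 18.6029

18.6029


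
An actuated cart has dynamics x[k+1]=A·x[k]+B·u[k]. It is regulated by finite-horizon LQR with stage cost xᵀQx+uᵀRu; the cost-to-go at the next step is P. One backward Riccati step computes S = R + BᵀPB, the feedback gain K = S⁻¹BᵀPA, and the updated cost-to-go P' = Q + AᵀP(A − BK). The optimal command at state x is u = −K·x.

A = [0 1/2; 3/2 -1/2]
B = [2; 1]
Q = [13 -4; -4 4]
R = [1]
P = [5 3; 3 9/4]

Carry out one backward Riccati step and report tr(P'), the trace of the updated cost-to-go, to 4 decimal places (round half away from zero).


BᵀP = [13.0000 8.2500]
S = R + BᵀPB = [1] + [34.2500] = [35.2500]
BᵀPA = [12.3750 2.3750]
K = S⁻¹·BᵀPA = [0.3511 0.0674]
A−BK = [-0.7021 0.3652; 1.1489 -0.5674]
AᵀP(A−BK) = [0.7181 -0.2713; -0.2713 0.1525]
P' = Q + AᵀP(A−BK) = [13.7181 -4.2713; -4.2713 4.1525]
tr(P') = 17.8706

17.8706


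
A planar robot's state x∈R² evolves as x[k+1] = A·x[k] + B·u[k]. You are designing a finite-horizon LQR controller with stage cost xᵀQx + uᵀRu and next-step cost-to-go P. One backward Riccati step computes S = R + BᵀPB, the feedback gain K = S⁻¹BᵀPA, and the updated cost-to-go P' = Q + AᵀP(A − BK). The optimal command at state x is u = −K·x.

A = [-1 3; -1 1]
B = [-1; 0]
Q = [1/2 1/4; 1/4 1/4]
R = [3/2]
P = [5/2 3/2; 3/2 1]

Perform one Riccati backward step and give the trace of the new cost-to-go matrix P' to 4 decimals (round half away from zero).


15.5000

BᵀP = [-2.5000 -1.5000]
S = R + BᵀPB = [3/2] + [2.5000] = [4.0000]
BᵀPA = [4.0000 -9.0000]
K = S⁻¹·BᵀPA = [1.0000 -2.2500]
A−BK = [0.0000 0.7500; -1.0000 1.0000]
AᵀP(A−BK) = [2.5000 -5.5000; -5.5000 12.2500]
P' = Q + AᵀP(A−BK) = [3.0000 -5.2500; -5.2500 12.5000]
tr(P') = 15.5000


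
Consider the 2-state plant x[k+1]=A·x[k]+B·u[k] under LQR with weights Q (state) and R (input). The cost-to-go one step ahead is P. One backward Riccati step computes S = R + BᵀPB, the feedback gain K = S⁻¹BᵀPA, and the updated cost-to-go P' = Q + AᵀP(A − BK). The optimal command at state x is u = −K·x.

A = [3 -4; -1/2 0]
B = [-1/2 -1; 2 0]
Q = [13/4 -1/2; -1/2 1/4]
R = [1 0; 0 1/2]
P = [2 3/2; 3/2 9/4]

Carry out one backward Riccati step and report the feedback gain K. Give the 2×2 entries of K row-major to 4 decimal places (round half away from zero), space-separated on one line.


BᵀP = [2.0000 3.7500; -2.0000 -1.5000]
S = R + BᵀPB = [1 0; 0 1/2] + [6.5000 -2.0000; -2.0000 2.0000] = [7.5000 -2.0000; -2.0000 2.5000]
BᵀPA = [4.1250 -8.0000; -5.2500 8.0000]
K = S⁻¹·BᵀPA = [-0.0127 -0.2712; -2.1102 2.9831]
A−BK = [0.8835 -1.1525; -0.4746 0.5424]
AᵀP(A−BK) = [3.0365 -4.2203; -4.2203 5.9661]
P' = Q + AᵀP(A−BK) = [6.2865 -4.7203; -4.7203 6.2161]
tr(P') = 12.5026

-0.0127 -0.2712 -2.1102 2.9831


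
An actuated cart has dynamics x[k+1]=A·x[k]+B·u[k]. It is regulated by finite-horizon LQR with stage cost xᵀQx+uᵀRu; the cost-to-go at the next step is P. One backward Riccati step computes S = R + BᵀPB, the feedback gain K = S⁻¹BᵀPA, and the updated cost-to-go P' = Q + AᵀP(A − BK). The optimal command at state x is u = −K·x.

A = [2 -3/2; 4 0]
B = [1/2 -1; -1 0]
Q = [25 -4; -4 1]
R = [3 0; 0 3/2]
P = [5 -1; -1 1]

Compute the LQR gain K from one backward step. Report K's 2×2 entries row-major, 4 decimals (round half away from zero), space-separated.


-0.5110 -0.2775 -1.1982 1.0044

BᵀP = [3.5000 -1.5000; -5.0000 1.0000]
S = R + BᵀPB = [3 0; 0 3/2] + [3.2500 -3.5000; -3.5000 5.0000] = [6.2500 -3.5000; -3.5000 6.5000]
BᵀPA = [1.0000 -5.2500; -6.0000 7.5000]
K = S⁻¹·BᵀPA = [-0.5110 -0.2775; -1.1982 1.0044]
A−BK = [1.0573 -0.3568; 3.4890 -0.2775]
AᵀP(A−BK) = [13.3216 -2.6960; -2.6960 2.2599]
P' = Q + AᵀP(A−BK) = [38.3216 -6.6960; -6.6960 3.2599]
tr(P') = 41.5815


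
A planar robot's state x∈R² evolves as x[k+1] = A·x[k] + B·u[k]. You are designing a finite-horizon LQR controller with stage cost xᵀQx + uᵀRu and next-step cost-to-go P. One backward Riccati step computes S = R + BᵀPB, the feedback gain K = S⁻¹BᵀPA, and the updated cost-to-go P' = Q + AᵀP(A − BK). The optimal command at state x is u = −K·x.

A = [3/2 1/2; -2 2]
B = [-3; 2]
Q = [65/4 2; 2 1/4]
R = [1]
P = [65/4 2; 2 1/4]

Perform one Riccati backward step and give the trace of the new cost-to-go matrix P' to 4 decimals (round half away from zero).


16.8078

BᵀP = [-44.7500 -5.5000]
S = R + BᵀPB = [1] + [123.2500] = [124.2500]
BᵀPA = [-56.1250 -33.3750]
K = S⁻¹·BᵀPA = [-0.4517 -0.2686]
A−BK = [0.1449 -0.3058; -1.0966 2.5372]
AᵀP(A−BK) = [0.2103 0.1117; 0.1117 0.0976]
P' = Q + AᵀP(A−BK) = [16.4603 2.1117; 2.1117 0.3476]
tr(P') = 16.8078


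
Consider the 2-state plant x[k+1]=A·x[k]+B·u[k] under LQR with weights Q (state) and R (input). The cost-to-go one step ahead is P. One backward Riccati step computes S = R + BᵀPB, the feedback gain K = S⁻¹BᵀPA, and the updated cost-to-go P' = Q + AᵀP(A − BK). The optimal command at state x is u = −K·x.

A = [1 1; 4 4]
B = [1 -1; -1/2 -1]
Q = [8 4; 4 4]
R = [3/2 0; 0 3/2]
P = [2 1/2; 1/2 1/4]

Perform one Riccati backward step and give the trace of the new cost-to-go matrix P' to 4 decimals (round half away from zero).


BᵀP = [1.7500 0.3750; -2.5000 -0.7500]
S = R + BᵀPB = [3/2 0; 0 3/2] + [1.5625 -2.1250; -2.1250 3.2500] = [3.0625 -2.1250; -2.1250 4.7500]
BᵀPA = [3.2500 3.2500; -5.5000 -5.5000]
K = S⁻¹·BᵀPA = [0.3738 0.3738; -0.9907 -0.9907]
A−BK = [-0.3645 -0.3645; 3.1963 3.1963]
AᵀP(A−BK) = [3.3364 3.3364; 3.3364 3.3364]
P' = Q + AᵀP(A−BK) = [11.3364 7.3364; 7.3364 7.3364]
tr(P') = 18.6729

18.6729


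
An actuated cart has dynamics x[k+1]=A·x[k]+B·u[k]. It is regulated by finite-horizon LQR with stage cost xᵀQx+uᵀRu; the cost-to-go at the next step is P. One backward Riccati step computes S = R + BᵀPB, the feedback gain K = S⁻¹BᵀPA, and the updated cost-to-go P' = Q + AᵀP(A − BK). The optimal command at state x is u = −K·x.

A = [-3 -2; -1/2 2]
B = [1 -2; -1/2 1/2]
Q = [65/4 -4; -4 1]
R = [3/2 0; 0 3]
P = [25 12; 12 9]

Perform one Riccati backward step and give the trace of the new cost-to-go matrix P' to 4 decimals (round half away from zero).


BᵀP = [19.0000 7.5000; -44.0000 -19.5000]
S = R + BᵀPB = [3/2 0; 0 3] + [15.2500 -34.2500; -34.2500 78.2500] = [16.7500 -34.2500; -34.2500 81.2500]
BᵀPA = [-60.7500 -23.0000; 141.7500 49.0000]
K = S⁻¹·BᵀPA = [-0.4311 -1.0140; 1.5629 0.1756]
A−BK = [0.5569 -0.6347; -1.4970 1.4052]
AᵀP(A−BK) = [15.5210 -5.4970; -5.4970 8.0719]
P' = Q + AᵀP(A−BK) = [31.7710 -9.4970; -9.4970 9.0719]
tr(P') = 40.8428

40.8428


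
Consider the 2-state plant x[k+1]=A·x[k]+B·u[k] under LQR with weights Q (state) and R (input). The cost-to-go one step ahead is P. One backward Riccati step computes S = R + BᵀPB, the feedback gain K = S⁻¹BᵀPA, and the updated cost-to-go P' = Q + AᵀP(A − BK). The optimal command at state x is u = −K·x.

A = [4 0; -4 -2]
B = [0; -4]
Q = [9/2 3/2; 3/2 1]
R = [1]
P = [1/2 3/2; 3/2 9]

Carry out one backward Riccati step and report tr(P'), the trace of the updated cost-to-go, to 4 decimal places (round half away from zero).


10.4379

BᵀP = [-6.0000 -36.0000]
S = R + BᵀPB = [1] + [144.0000] = [145.0000]
BᵀPA = [120.0000 72.0000]
K = S⁻¹·BᵀPA = [0.8276 0.4966]
A−BK = [4.0000 0.0000; -0.6897 -0.0138]
AᵀP(A−BK) = [4.6897 0.4138; 0.4138 0.2483]
P' = Q + AᵀP(A−BK) = [9.1897 1.9138; 1.9138 1.2483]
tr(P') = 10.4379


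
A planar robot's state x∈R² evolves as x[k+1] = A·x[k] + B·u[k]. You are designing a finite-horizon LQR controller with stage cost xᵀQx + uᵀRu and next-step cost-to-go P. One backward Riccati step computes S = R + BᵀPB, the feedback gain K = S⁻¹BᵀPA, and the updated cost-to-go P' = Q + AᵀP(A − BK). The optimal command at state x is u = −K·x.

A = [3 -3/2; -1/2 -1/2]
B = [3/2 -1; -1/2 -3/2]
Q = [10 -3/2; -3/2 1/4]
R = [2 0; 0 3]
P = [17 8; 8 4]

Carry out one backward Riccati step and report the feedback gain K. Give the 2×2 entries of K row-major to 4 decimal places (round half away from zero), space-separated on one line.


1.0711 -0.6009 -0.7718 0.5390

BᵀP = [21.5000 10.0000; -29.0000 -14.0000]
S = R + BᵀPB = [2 0; 0 3] + [27.2500 -36.5000; -36.5000 50.0000] = [29.2500 -36.5000; -36.5000 53.0000]
BᵀPA = [59.5000 -37.2500; -80.0000 50.5000]
K = S⁻¹·BᵀPA = [1.0711 -0.6009; -0.7718 0.5390]
A−BK = [0.6216 -0.0596; -1.1221 0.0080]
AᵀP(A−BK) = [4.5264 -2.6261; -2.6261 1.6468]
P' = Q + AᵀP(A−BK) = [14.5264 -4.1261; -4.1261 1.8968]
tr(P') = 16.4232


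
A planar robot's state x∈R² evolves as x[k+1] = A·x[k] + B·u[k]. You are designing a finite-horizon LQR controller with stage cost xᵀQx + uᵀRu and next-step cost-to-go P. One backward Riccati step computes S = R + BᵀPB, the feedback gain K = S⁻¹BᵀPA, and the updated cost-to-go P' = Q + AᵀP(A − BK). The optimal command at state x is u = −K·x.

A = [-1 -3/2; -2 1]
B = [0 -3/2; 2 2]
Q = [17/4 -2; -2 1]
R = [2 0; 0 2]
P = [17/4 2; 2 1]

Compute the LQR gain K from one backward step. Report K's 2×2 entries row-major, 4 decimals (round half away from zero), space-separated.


-1.1367 -0.5252 0.5899 0.4245

BᵀP = [4.0000 2.0000; -2.3750 -1.0000]
S = R + BᵀPB = [2 0; 0 2] + [4.0000 -2.0000; -2.0000 1.5625] = [6.0000 -2.0000; -2.0000 3.5625]
BᵀPA = [-8.0000 -4.0000; 4.3750 2.5625]
K = S⁻¹·BᵀPA = [-1.1367 -0.5252; 0.5899 0.4245]
A−BK = [-0.1151 -0.8633; -0.9065 1.2014]
AᵀP(A−BK) = [4.5755 2.3165; 2.3165 1.3741]
P' = Q + AᵀP(A−BK) = [8.8255 0.3165; 0.3165 2.3741]
tr(P') = 11.1996


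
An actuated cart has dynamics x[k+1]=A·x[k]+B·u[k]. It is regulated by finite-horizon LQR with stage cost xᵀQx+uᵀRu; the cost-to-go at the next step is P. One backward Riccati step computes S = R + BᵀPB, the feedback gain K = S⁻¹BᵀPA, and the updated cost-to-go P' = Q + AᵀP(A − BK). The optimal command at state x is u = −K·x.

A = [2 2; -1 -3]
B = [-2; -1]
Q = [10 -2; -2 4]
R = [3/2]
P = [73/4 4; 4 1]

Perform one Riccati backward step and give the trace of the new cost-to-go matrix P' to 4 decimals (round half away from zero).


BᵀP = [-40.5000 -9.0000]
S = R + BᵀPB = [3/2] + [90.0000] = [91.5000]
BᵀPA = [-72.0000 -54.0000]
K = S⁻¹·BᵀPA = [-0.7869 -0.5902]
A−BK = [0.4262 0.8197; -1.7869 -3.5902]
AᵀP(A−BK) = [1.3443 1.5082; 1.5082 2.1311]
P' = Q + AᵀP(A−BK) = [11.3443 -0.4918; -0.4918 6.1311]
tr(P') = 17.4754

17.4754


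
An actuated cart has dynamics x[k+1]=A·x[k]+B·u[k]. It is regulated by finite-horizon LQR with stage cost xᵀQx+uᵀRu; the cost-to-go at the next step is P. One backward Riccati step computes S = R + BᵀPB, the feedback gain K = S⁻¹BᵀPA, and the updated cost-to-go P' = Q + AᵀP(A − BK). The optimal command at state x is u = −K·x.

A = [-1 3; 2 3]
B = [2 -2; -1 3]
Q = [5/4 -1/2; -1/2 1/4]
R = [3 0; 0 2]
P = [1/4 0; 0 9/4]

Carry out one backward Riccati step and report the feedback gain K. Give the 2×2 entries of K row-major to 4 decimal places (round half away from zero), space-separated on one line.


-0.0909 0.2727 0.5718 0.8974

BᵀP = [0.5000 -2.2500; -0.5000 6.7500]
S = R + BᵀPB = [3 0; 0 2] + [3.2500 -7.7500; -7.7500 21.2500] = [6.2500 -7.7500; -7.7500 23.2500]
BᵀPA = [-5.0000 -5.2500; 14.0000 18.7500]
K = S⁻¹·BᵀPA = [-0.0909 0.2727; 0.5718 0.8974]
A−BK = [0.3255 4.2493; 0.1935 0.5806]
AᵀP(A−BK) = [0.7896 1.5506; 1.5506 7.1063]
P' = Q + AᵀP(A−BK) = [2.0396 1.0506; 1.0506 7.3563]
tr(P') = 9.3959


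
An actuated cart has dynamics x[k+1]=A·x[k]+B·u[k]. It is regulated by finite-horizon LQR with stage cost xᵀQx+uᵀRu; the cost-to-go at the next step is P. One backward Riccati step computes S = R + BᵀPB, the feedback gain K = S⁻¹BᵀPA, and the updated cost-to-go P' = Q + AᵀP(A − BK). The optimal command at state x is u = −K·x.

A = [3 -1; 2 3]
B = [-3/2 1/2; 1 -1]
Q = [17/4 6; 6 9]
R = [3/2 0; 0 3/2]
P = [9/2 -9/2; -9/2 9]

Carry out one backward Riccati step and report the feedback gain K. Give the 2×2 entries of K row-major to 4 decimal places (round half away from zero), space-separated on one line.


BᵀP = [-11.2500 15.7500; 6.7500 -11.2500]
S = R + BᵀPB = [3/2 0; 0 3/2] + [32.6250 -21.3750; -21.3750 14.6250] = [34.1250 -21.3750; -21.3750 16.1250]
BᵀPA = [-2.2500 58.5000; -2.2500 -40.5000]
K = S⁻¹·BᵀPA = [-0.9036 0.8313; -1.3373 -1.4096]
A−BK = [2.3133 0.9518; 1.5663 0.7590]
AᵀP(A−BK) = [17.4578 7.6988; 7.6988 6.7771]
P' = Q + AᵀP(A−BK) = [21.7078 13.6988; 13.6988 15.7771]
tr(P') = 37.4849

-0.9036 0.8313 -1.3373 -1.4096


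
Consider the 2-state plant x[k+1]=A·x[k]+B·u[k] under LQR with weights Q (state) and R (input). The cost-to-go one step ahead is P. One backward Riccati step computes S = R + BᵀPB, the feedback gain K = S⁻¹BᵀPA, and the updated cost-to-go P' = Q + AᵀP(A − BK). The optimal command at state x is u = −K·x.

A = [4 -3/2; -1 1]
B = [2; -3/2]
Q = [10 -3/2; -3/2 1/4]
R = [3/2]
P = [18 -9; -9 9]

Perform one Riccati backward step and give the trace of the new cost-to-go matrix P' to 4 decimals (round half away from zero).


BᵀP = [49.5000 -31.5000]
S = R + BᵀPB = [3/2] + [146.2500] = [147.7500]
BᵀPA = [229.5000 -105.7500]
K = S⁻¹·BᵀPA = [1.5533 -0.7157]
A−BK = [0.8934 -0.0685; 1.3299 -0.0736]
AᵀP(A−BK) = [12.5178 -2.2386; -2.2386 0.8109]
P' = Q + AᵀP(A−BK) = [22.5178 -3.7386; -3.7386 1.0609]
tr(P') = 23.5787

23.5787


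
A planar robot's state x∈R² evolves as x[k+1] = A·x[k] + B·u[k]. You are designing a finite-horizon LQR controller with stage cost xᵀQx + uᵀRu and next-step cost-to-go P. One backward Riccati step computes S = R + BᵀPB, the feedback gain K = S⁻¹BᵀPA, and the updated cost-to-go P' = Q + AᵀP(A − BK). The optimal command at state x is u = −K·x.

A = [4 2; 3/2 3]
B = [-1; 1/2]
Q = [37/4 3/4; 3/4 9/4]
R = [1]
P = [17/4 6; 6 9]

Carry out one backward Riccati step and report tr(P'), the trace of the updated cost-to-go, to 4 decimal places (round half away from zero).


BᵀP = [-1.2500 -1.5000]
S = R + BᵀPB = [1] + [0.5000] = [1.5000]
BᵀPA = [-7.2500 -7.0000]
K = S⁻¹·BᵀPA = [-4.8333 -4.6667]
A−BK = [-0.8333 -2.6667; 3.9167 5.3333]
AᵀP(A−BK) = [125.2083 130.6667; 130.6667 137.3333]
P' = Q + AᵀP(A−BK) = [134.4583 131.4167; 131.4167 139.5833]
tr(P') = 274.0417

274.0417


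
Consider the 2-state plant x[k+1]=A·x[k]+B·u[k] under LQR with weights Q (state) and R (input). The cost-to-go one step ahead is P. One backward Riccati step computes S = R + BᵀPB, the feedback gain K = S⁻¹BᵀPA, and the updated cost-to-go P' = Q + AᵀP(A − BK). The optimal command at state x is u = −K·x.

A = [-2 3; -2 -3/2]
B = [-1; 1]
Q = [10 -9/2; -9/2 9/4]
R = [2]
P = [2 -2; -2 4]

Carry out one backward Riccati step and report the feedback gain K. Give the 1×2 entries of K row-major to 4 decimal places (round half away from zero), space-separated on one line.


BᵀP = [-4.0000 6.0000]
S = R + BᵀPB = [2] + [10.0000] = [12.0000]
BᵀPA = [-4.0000 -21.0000]
K = S⁻¹·BᵀPA = [-0.3333 -1.7500]
A−BK = [-2.3333 1.2500; -1.6667 0.2500]
AᵀP(A−BK) = [6.6667 -1.0000; -1.0000 8.2500]
P' = Q + AᵀP(A−BK) = [16.6667 -5.5000; -5.5000 10.5000]
tr(P') = 27.1667

-0.3333 -1.7500


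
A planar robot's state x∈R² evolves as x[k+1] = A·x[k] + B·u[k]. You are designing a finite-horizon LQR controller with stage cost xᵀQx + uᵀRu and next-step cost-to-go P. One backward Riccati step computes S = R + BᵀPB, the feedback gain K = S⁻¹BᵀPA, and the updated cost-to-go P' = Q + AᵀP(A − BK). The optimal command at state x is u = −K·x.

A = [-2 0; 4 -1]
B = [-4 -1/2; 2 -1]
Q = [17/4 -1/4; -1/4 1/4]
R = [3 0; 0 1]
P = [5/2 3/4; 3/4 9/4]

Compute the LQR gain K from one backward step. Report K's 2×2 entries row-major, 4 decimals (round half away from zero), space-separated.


0.7002 -0.0798 -1.8218 0.6150

BᵀP = [-8.5000 1.5000; -2.0000 -2.6250]
S = R + BᵀPB = [3 0; 0 1] + [37.0000 2.7500; 2.7500 3.6250] = [40.0000 2.7500; 2.7500 4.6250]
BᵀPA = [23.0000 -1.5000; -6.5000 2.6250]
K = S⁻¹·BᵀPA = [0.7002 -0.0798; -1.8218 0.6150]
A−BK = [-0.1099 -0.0116; 0.7777 -0.2254]
AᵀP(A−BK) = [6.0528 -1.6675; -1.6675 0.5159]
P' = Q + AᵀP(A−BK) = [10.3028 -1.9175; -1.9175 0.7659]
tr(P') = 11.0688


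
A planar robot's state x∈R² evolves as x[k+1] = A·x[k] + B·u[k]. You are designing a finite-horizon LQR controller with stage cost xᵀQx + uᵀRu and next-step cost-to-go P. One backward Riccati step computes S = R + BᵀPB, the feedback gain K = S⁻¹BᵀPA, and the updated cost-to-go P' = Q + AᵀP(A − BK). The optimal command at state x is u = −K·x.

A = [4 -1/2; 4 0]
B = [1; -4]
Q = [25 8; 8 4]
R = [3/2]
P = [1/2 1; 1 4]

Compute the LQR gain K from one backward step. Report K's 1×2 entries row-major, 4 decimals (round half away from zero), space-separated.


BᵀP = [-3.5000 -15.0000]
S = R + BᵀPB = [3/2] + [56.5000] = [58.0000]
BᵀPA = [-74.0000 1.7500]
K = S⁻¹·BᵀPA = [-1.2759 0.0302]
A−BK = [5.2759 -0.5302; -1.1034 0.1207]
AᵀP(A−BK) = [9.5862 -0.7672; -0.7672 0.0722]
P' = Q + AᵀP(A−BK) = [34.5862 7.2328; 7.2328 4.0722]
tr(P') = 38.6584

-1.2759 0.0302


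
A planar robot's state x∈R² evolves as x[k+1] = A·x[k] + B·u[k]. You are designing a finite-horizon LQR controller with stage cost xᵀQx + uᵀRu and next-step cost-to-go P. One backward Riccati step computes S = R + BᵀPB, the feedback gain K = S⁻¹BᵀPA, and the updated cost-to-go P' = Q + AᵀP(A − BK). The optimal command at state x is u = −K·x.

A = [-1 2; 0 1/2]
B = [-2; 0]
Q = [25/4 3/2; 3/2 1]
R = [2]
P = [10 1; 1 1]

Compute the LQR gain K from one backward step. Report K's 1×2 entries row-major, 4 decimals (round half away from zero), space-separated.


0.4762 -0.9762

BᵀP = [-20.0000 -2.0000]
S = R + BᵀPB = [2] + [40.0000] = [42.0000]
BᵀPA = [20.0000 -41.0000]
K = S⁻¹·BᵀPA = [0.4762 -0.9762]
A−BK = [-0.0476 0.0476; 0.0000 0.5000]
AᵀP(A−BK) = [0.4762 -0.9762; -0.9762 2.2262]
P' = Q + AᵀP(A−BK) = [6.7262 0.5238; 0.5238 3.2262]
tr(P') = 9.9524


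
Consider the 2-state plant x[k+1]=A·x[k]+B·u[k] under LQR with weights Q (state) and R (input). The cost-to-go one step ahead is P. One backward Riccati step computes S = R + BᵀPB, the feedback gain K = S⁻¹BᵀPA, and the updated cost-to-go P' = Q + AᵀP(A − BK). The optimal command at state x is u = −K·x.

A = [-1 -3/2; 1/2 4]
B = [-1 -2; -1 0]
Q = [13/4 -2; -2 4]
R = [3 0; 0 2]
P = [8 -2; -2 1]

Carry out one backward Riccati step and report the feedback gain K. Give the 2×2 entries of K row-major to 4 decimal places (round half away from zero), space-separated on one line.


0.0391 -0.2969 0.5156 1.2813

BᵀP = [-6.0000 1.0000; -16.0000 4.0000]
S = R + BᵀPB = [3 0; 0 2] + [5.0000 12.0000; 12.0000 32.0000] = [8.0000 12.0000; 12.0000 34.0000]
BᵀPA = [6.5000 13.0000; 18.0000 40.0000]
K = S⁻¹·BᵀPA = [0.0391 -0.2969; 0.5156 1.2813]
A−BK = [0.0703 0.7656; 0.5391 3.7031]
AᵀP(A−BK) = [0.7148 2.3672; 2.3672 10.6094]
P' = Q + AᵀP(A−BK) = [3.9648 0.3672; 0.3672 14.6094]
tr(P') = 18.5742


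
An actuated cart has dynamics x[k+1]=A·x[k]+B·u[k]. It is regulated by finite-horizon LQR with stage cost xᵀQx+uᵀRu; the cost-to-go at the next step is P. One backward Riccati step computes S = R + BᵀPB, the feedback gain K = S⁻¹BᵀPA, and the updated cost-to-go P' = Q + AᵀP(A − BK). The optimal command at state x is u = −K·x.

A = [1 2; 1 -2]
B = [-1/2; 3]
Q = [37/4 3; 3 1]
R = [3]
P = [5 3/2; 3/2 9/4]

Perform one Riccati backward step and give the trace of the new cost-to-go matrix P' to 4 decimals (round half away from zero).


31.1000

BᵀP = [2.0000 6.0000]
S = R + BᵀPB = [3] + [17.0000] = [20.0000]
BᵀPA = [8.0000 -8.0000]
K = S⁻¹·BᵀPA = [0.4000 -0.4000]
A−BK = [1.2000 1.8000; -0.2000 -0.8000]
AᵀP(A−BK) = [7.0500 8.7000; 8.7000 13.8000]
P' = Q + AᵀP(A−BK) = [16.3000 11.7000; 11.7000 14.8000]
tr(P') = 31.1000


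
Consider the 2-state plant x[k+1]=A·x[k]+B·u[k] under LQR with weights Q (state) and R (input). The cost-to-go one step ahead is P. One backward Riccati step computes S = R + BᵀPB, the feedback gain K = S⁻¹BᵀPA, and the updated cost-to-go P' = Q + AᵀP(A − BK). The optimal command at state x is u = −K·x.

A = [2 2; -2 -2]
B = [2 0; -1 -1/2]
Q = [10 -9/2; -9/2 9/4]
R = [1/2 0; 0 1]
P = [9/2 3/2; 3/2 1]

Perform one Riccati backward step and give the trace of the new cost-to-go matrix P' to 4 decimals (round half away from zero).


14.1555

BᵀP = [7.5000 2.0000; -0.7500 -0.5000]
S = R + BᵀPB = [1/2 0; 0 1] + [13.0000 -1.0000; -1.0000 0.2500] = [13.5000 -1.0000; -1.0000 1.2500]
BᵀPA = [11.0000 11.0000; -0.5000 -0.5000]
K = S⁻¹·BᵀPA = [0.8346 0.8346; 0.2677 0.2677]
A−BK = [0.3307 0.3307; -1.0315 -1.0315]
AᵀP(A−BK) = [0.9528 0.9528; 0.9528 0.9528]
P' = Q + AᵀP(A−BK) = [10.9528 -3.5472; -3.5472 3.2028]
tr(P') = 14.1555


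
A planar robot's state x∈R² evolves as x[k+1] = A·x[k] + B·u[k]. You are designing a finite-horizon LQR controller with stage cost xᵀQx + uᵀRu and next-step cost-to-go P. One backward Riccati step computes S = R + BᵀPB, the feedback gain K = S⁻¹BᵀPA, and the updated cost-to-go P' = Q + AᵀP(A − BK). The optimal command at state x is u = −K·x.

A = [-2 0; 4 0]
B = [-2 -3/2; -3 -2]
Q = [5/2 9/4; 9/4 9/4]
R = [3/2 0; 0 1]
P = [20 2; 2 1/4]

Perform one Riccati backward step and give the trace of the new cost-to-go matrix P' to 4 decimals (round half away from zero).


BᵀP = [-46.0000 -4.7500; -34.0000 -3.5000]
S = R + BᵀPB = [3/2 0; 0 1] + [106.2500 78.5000; 78.5000 58.0000] = [107.7500 78.5000; 78.5000 59.0000]
BᵀPA = [73.0000 0.0000; 54.0000 0.0000]
K = S⁻¹·BᵀPA = [0.3487 0.0000; 0.4513 0.0000]
A−BK = [-0.6256 0.0000; 5.9487 0.0000]
AᵀP(A−BK) = [2.1744 0.0000; 0.0000 0.0000]
P' = Q + AᵀP(A−BK) = [4.6744 2.2500; 2.2500 2.2500]
tr(P') = 6.9244

6.9244


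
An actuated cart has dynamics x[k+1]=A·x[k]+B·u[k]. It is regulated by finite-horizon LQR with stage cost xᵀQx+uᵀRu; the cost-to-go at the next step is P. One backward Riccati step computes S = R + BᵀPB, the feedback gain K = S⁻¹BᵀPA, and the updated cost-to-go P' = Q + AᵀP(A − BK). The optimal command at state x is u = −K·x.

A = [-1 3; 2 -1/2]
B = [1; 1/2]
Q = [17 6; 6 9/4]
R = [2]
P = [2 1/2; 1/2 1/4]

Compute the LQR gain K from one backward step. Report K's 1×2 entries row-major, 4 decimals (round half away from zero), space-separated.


-0.2192 1.4110

BᵀP = [2.2500 0.6250]
S = R + BᵀPB = [2] + [2.5625] = [4.5625]
BᵀPA = [-1.0000 6.4375]
K = S⁻¹·BᵀPA = [-0.2192 1.4110]
A−BK = [-0.7808 1.5890; 2.1096 -1.2055]
AᵀP(A−BK) = [0.7808 -1.5890; -1.5890 7.4795]
P' = Q + AᵀP(A−BK) = [17.7808 4.4110; 4.4110 9.7295]
tr(P') = 27.5103
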